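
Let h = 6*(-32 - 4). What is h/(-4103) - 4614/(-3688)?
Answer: 9863925/7565932 ≈ 1.3037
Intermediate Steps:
h = -216 (h = 6*(-36) = -216)
h/(-4103) - 4614/(-3688) = -216/(-4103) - 4614/(-3688) = -216*(-1/4103) - 4614*(-1/3688) = 216/4103 + 2307/1844 = 9863925/7565932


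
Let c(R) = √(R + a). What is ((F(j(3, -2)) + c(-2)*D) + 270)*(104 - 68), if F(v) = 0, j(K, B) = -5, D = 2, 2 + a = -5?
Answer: 9720 + 216*I ≈ 9720.0 + 216.0*I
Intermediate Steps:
a = -7 (a = -2 - 5 = -7)
c(R) = √(-7 + R) (c(R) = √(R - 7) = √(-7 + R))
((F(j(3, -2)) + c(-2)*D) + 270)*(104 - 68) = ((0 + √(-7 - 2)*2) + 270)*(104 - 68) = ((0 + √(-9)*2) + 270)*36 = ((0 + (3*I)*2) + 270)*36 = ((0 + 6*I) + 270)*36 = (6*I + 270)*36 = (270 + 6*I)*36 = 9720 + 216*I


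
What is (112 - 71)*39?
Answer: 1599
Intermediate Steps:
(112 - 71)*39 = 41*39 = 1599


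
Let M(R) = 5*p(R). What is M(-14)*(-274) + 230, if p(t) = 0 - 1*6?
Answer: 8450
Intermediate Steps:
p(t) = -6 (p(t) = 0 - 6 = -6)
M(R) = -30 (M(R) = 5*(-6) = -30)
M(-14)*(-274) + 230 = -30*(-274) + 230 = 8220 + 230 = 8450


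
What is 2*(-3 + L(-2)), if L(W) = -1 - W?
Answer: -4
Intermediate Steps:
2*(-3 + L(-2)) = 2*(-3 + (-1 - 1*(-2))) = 2*(-3 + (-1 + 2)) = 2*(-3 + 1) = 2*(-2) = -4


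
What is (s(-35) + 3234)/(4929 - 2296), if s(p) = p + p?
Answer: 3164/2633 ≈ 1.2017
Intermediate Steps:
s(p) = 2*p
(s(-35) + 3234)/(4929 - 2296) = (2*(-35) + 3234)/(4929 - 2296) = (-70 + 3234)/2633 = 3164*(1/2633) = 3164/2633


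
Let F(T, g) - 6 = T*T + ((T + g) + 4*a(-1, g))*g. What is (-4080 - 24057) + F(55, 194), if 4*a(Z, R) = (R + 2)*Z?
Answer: -14824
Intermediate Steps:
a(Z, R) = Z*(2 + R)/4 (a(Z, R) = ((R + 2)*Z)/4 = ((2 + R)*Z)/4 = (Z*(2 + R))/4 = Z*(2 + R)/4)
F(T, g) = 6 + T² + g*(-2 + T) (F(T, g) = 6 + (T*T + ((T + g) + 4*((¼)*(-1)*(2 + g)))*g) = 6 + (T² + ((T + g) + 4*(-½ - g/4))*g) = 6 + (T² + ((T + g) + (-2 - g))*g) = 6 + (T² + (-2 + T)*g) = 6 + (T² + g*(-2 + T)) = 6 + T² + g*(-2 + T))
(-4080 - 24057) + F(55, 194) = (-4080 - 24057) + (6 + 55² - 2*194 + 55*194) = -28137 + (6 + 3025 - 388 + 10670) = -28137 + 13313 = -14824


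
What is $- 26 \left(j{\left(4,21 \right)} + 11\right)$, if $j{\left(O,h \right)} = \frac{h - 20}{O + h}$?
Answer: $- \frac{7176}{25} \approx -287.04$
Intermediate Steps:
$j{\left(O,h \right)} = \frac{-20 + h}{O + h}$
$- 26 \left(j{\left(4,21 \right)} + 11\right) = - 26 \left(\frac{-20 + 21}{4 + 21} + 11\right) = - 26 \left(\frac{1}{25} \cdot 1 + 11\right) = - 26 \left(\frac{1}{25} + 11\right) = \left(-26\right) \frac{276}{25} = - \frac{7176}{25}$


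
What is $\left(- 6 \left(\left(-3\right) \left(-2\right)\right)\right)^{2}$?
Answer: $1296$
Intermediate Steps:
$\left(- 6 \left(\left(-3\right) \left(-2\right)\right)\right)^{2} = \left(\left(-6\right) 6\right)^{2} = \left(-36\right)^{2} = 1296$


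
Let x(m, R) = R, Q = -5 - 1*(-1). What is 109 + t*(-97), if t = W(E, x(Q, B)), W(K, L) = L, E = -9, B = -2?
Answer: 303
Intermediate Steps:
Q = -4 (Q = -5 + 1 = -4)
t = -2
109 + t*(-97) = 109 - 2*(-97) = 109 + 194 = 303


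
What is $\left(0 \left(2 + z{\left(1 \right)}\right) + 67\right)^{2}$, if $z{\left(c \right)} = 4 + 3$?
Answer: $4489$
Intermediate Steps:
$z{\left(c \right)} = 7$
$\left(0 \left(2 + z{\left(1 \right)}\right) + 67\right)^{2} = \left(0 \left(2 + 7\right) + 67\right)^{2} = \left(0 \cdot 9 + 67\right)^{2} = \left(0 + 67\right)^{2} = 67^{2} = 4489$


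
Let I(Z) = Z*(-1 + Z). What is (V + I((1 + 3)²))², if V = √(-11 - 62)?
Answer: 57527 + 480*I*√73 ≈ 57527.0 + 4101.1*I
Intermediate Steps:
V = I*√73 (V = √(-73) = I*√73 ≈ 8.544*I)
(V + I((1 + 3)²))² = (I*√73 + (1 + 3)²*(-1 + (1 + 3)²))² = (I*√73 + 4²*(-1 + 4²))² = (I*√73 + 16*(-1 + 16))² = (I*√73 + 16*15)² = (I*√73 + 240)² = (240 + I*√73)²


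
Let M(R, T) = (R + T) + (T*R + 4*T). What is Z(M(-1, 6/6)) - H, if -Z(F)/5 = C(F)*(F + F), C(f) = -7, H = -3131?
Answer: 3341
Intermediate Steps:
M(R, T) = R + 5*T + R*T (M(R, T) = (R + T) + (R*T + 4*T) = (R + T) + (4*T + R*T) = R + 5*T + R*T)
Z(F) = 70*F (Z(F) = -(-35)*(F + F) = -(-35)*2*F = -(-70)*F = 70*F)
Z(M(-1, 6/6)) - H = 70*(-1 + 5*(6/6) - 6/6) - 1*(-3131) = 70*(-1 + 5*(6*(⅙)) - 6/6) + 3131 = 70*(-1 + 5*1 - 1*1) + 3131 = 70*(-1 + 5 - 1) + 3131 = 70*3 + 3131 = 210 + 3131 = 3341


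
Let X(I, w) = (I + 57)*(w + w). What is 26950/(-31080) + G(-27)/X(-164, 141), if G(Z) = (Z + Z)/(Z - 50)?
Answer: -149088701/171931452 ≈ -0.86714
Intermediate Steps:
G(Z) = 2*Z/(-50 + Z) (G(Z) = (2*Z)/(-50 + Z) = 2*Z/(-50 + Z))
X(I, w) = 2*w*(57 + I) (X(I, w) = (57 + I)*(2*w) = 2*w*(57 + I))
26950/(-31080) + G(-27)/X(-164, 141) = 26950/(-31080) + (2*(-27)/(-50 - 27))/((2*141*(57 - 164))) = 26950*(-1/31080) + (2*(-27)/(-77))/((2*141*(-107))) = -385/444 + (2*(-27)*(-1/77))/(-30174) = -385/444 + (54/77)*(-1/30174) = -385/444 - 9/387233 = -149088701/171931452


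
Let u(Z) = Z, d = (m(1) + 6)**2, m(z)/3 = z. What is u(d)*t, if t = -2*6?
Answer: -972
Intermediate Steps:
m(z) = 3*z
d = 81 (d = (3*1 + 6)**2 = (3 + 6)**2 = 9**2 = 81)
t = -12
u(d)*t = 81*(-12) = -972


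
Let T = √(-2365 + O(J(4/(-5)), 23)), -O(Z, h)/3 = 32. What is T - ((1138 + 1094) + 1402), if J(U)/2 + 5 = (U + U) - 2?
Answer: -3634 + I*√2461 ≈ -3634.0 + 49.608*I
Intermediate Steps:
J(U) = -14 + 4*U (J(U) = -10 + 2*((U + U) - 2) = -10 + 2*(2*U - 2) = -10 + 2*(-2 + 2*U) = -10 + (-4 + 4*U) = -14 + 4*U)
O(Z, h) = -96 (O(Z, h) = -3*32 = -96)
T = I*√2461 (T = √(-2365 - 96) = √(-2461) = I*√2461 ≈ 49.608*I)
T - ((1138 + 1094) + 1402) = I*√2461 - ((1138 + 1094) + 1402) = I*√2461 - (2232 + 1402) = I*√2461 - 1*3634 = I*√2461 - 3634 = -3634 + I*√2461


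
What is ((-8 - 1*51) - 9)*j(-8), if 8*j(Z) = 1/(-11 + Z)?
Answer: 17/38 ≈ 0.44737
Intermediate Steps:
j(Z) = 1/(8*(-11 + Z))
((-8 - 1*51) - 9)*j(-8) = ((-8 - 1*51) - 9)*(1/(8*(-11 - 8))) = ((-8 - 51) - 9)*((⅛)/(-19)) = (-59 - 9)*((⅛)*(-1/19)) = -68*(-1/152) = 17/38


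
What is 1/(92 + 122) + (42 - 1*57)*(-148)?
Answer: 475081/214 ≈ 2220.0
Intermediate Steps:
1/(92 + 122) + (42 - 1*57)*(-148) = 1/214 + (42 - 57)*(-148) = 1/214 - 15*(-148) = 1/214 + 2220 = 475081/214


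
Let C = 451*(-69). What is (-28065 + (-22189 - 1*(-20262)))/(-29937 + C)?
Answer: 3749/7632 ≈ 0.49122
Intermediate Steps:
C = -31119
(-28065 + (-22189 - 1*(-20262)))/(-29937 + C) = (-28065 + (-22189 - 1*(-20262)))/(-29937 - 31119) = (-28065 + (-22189 + 20262))/(-61056) = (-28065 - 1927)*(-1/61056) = -29992*(-1/61056) = 3749/7632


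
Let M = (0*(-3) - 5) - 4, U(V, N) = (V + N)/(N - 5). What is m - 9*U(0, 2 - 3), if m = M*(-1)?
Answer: 15/2 ≈ 7.5000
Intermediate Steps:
U(V, N) = (N + V)/(-5 + N)
M = -9 (M = (0 - 5) - 4 = -5 - 4 = -9)
m = 9 (m = -9*(-1) = 9)
m - 9*U(0, 2 - 3) = 9 - 9*((2 - 3) + 0)/(-5 + (2 - 3)) = 9 - 9*(-1 + 0)/(-5 - 1) = 9 - 9*(-1)/(-6) = 9 - (-3)*(-1)/2 = 9 - 9*⅙ = 9 - 3/2 = 15/2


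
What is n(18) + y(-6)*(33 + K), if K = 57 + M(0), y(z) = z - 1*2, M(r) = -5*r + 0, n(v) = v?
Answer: -702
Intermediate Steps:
M(r) = -5*r
y(z) = -2 + z (y(z) = z - 2 = -2 + z)
K = 57 (K = 57 - 5*0 = 57 + 0 = 57)
n(18) + y(-6)*(33 + K) = 18 + (-2 - 6)*(33 + 57) = 18 - 8*90 = 18 - 720 = -702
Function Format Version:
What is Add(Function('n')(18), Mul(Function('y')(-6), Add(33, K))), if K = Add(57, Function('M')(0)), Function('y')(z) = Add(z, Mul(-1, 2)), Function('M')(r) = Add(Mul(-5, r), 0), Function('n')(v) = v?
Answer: -702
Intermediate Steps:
Function('M')(r) = Mul(-5, r)
Function('y')(z) = Add(-2, z) (Function('y')(z) = Add(z, -2) = Add(-2, z))
K = 57 (K = Add(57, Mul(-5, 0)) = Add(57, 0) = 57)
Add(Function('n')(18), Mul(Function('y')(-6), Add(33, K))) = Add(18, Mul(Add(-2, -6), Add(33, 57))) = Add(18, Mul(-8, 90)) = Add(18, -720) = -702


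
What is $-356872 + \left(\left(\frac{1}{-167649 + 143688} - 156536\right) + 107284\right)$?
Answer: $- \frac{9731137165}{23961} \approx -4.0612 \cdot 10^{5}$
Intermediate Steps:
$-356872 + \left(\left(\frac{1}{-167649 + 143688} - 156536\right) + 107284\right) = -356872 + \left(\left(\frac{1}{-23961} - 156536\right) + 107284\right) = -356872 + \left(\left(- \frac{1}{23961} - 156536\right) + 107284\right) = -356872 + \left(- \frac{3750759097}{23961} + 107284\right) = -356872 - \frac{1180127173}{23961} = - \frac{9731137165}{23961}$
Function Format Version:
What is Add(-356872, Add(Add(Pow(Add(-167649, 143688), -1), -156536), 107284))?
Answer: Rational(-9731137165, 23961) ≈ -4.0612e+5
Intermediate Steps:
Add(-356872, Add(Add(Pow(Add(-167649, 143688), -1), -156536), 107284)) = Add(-356872, Add(Add(Pow(-23961, -1), -156536), 107284)) = Add(-356872, Add(Add(Rational(-1, 23961), -156536), 107284)) = Add(-356872, Add(Rational(-3750759097, 23961), 107284)) = Add(-356872, Rational(-1180127173, 23961)) = Rational(-9731137165, 23961)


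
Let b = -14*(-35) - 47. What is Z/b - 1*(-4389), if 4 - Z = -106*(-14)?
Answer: 1942847/443 ≈ 4385.7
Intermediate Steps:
b = 443 (b = 490 - 47 = 443)
Z = -1480 (Z = 4 - (-106)*(-14) = 4 - 1*1484 = 4 - 1484 = -1480)
Z/b - 1*(-4389) = -1480/443 - 1*(-4389) = -1480*1/443 + 4389 = -1480/443 + 4389 = 1942847/443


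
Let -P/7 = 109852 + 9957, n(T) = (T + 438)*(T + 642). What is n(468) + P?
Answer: 166997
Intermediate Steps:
n(T) = (438 + T)*(642 + T)
P = -838663 (P = -7*(109852 + 9957) = -7*119809 = -838663)
n(468) + P = (281196 + 468**2 + 1080*468) - 838663 = (281196 + 219024 + 505440) - 838663 = 1005660 - 838663 = 166997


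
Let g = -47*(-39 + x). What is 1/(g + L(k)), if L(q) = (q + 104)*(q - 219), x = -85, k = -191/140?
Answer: -19600/329069219 ≈ -5.9562e-5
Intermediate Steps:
k = -191/140 (k = -191*1/140 = -191/140 ≈ -1.3643)
L(q) = (-219 + q)*(104 + q) (L(q) = (104 + q)*(-219 + q) = (-219 + q)*(104 + q))
g = 5828 (g = -47*(-39 - 85) = -47*(-124) = 5828)
1/(g + L(k)) = 1/(5828 + (-22776 + (-191/140)² - 115*(-191/140))) = 1/(5828 + (-22776 + 36481/19600 + 4393/28)) = 1/(5828 - 443298019/19600) = 1/(-329069219/19600) = -19600/329069219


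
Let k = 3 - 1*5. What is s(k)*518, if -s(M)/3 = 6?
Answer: -9324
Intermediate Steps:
k = -2 (k = 3 - 5 = -2)
s(M) = -18 (s(M) = -3*6 = -18)
s(k)*518 = -18*518 = -9324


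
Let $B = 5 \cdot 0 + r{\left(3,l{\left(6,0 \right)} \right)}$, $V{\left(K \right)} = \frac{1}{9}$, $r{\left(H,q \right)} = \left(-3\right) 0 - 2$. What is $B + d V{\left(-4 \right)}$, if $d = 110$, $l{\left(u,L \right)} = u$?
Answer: $\frac{92}{9} \approx 10.222$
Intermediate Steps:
$r{\left(H,q \right)} = -2$ ($r{\left(H,q \right)} = 0 - 2 = -2$)
$V{\left(K \right)} = \frac{1}{9}$
$B = -2$ ($B = 5 \cdot 0 - 2 = 0 - 2 = -2$)
$B + d V{\left(-4 \right)} = -2 + 110 \cdot \frac{1}{9} = -2 + \frac{110}{9} = \frac{92}{9}$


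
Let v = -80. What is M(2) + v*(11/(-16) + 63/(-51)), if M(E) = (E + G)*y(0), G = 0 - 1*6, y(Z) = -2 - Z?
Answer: 2751/17 ≈ 161.82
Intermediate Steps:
G = -6 (G = 0 - 6 = -6)
M(E) = 12 - 2*E (M(E) = (E - 6)*(-2 - 1*0) = (-6 + E)*(-2 + 0) = (-6 + E)*(-2) = 12 - 2*E)
M(2) + v*(11/(-16) + 63/(-51)) = (12 - 2*2) - 80*(11/(-16) + 63/(-51)) = (12 - 4) - 80*(11*(-1/16) + 63*(-1/51)) = 8 - 80*(-11/16 - 21/17) = 8 - 80*(-523/272) = 8 + 2615/17 = 2751/17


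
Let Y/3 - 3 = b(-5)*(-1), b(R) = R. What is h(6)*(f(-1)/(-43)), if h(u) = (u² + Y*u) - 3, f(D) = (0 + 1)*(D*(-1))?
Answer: -177/43 ≈ -4.1163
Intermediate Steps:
Y = 24 (Y = 9 + 3*(-5*(-1)) = 9 + 3*5 = 9 + 15 = 24)
f(D) = -D (f(D) = 1*(-D) = -D)
h(u) = -3 + u² + 24*u (h(u) = (u² + 24*u) - 3 = -3 + u² + 24*u)
h(6)*(f(-1)/(-43)) = (-3 + 6² + 24*6)*(-1*(-1)/(-43)) = (-3 + 36 + 144)*(1*(-1/43)) = 177*(-1/43) = -177/43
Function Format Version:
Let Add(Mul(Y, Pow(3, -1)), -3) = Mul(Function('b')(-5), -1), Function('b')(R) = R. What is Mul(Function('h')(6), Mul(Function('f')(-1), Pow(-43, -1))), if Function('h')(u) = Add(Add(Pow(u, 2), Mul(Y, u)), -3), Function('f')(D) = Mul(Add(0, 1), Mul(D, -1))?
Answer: Rational(-177, 43) ≈ -4.1163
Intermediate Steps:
Y = 24 (Y = Add(9, Mul(3, Mul(-5, -1))) = Add(9, Mul(3, 5)) = Add(9, 15) = 24)
Function('f')(D) = Mul(-1, D) (Function('f')(D) = Mul(1, Mul(-1, D)) = Mul(-1, D))
Function('h')(u) = Add(-3, Pow(u, 2), Mul(24, u)) (Function('h')(u) = Add(Add(Pow(u, 2), Mul(24, u)), -3) = Add(-3, Pow(u, 2), Mul(24, u)))
Mul(Function('h')(6), Mul(Function('f')(-1), Pow(-43, -1))) = Mul(Add(-3, Pow(6, 2), Mul(24, 6)), Mul(Mul(-1, -1), Pow(-43, -1))) = Mul(Add(-3, 36, 144), Mul(1, Rational(-1, 43))) = Mul(177, Rational(-1, 43)) = Rational(-177, 43)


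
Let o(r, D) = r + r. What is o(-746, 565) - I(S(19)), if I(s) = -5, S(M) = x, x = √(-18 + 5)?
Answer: -1487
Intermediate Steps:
o(r, D) = 2*r
x = I*√13 (x = √(-13) = I*√13 ≈ 3.6056*I)
S(M) = I*√13
o(-746, 565) - I(S(19)) = 2*(-746) - 1*(-5) = -1492 + 5 = -1487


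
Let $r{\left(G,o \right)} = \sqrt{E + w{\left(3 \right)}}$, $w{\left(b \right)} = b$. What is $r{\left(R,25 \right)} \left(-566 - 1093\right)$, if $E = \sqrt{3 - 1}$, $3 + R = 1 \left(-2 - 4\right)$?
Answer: $- 1659 \sqrt{3 + \sqrt{2}} \approx -3485.6$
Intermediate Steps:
$R = -9$ ($R = -3 + 1 \left(-2 - 4\right) = -3 + 1 \left(-6\right) = -3 - 6 = -9$)
$E = \sqrt{2} \approx 1.4142$
$r{\left(G,o \right)} = \sqrt{3 + \sqrt{2}}$ ($r{\left(G,o \right)} = \sqrt{\sqrt{2} + 3} = \sqrt{3 + \sqrt{2}}$)
$r{\left(R,25 \right)} \left(-566 - 1093\right) = \sqrt{3 + \sqrt{2}} \left(-566 - 1093\right) = \sqrt{3 + \sqrt{2}} \left(-1659\right) = - 1659 \sqrt{3 + \sqrt{2}}$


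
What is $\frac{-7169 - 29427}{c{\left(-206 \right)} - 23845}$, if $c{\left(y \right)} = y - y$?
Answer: $\frac{36596}{23845} \approx 1.5347$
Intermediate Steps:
$c{\left(y \right)} = 0$
$\frac{-7169 - 29427}{c{\left(-206 \right)} - 23845} = \frac{-7169 - 29427}{0 - 23845} = - \frac{36596}{-23845} = \left(-36596\right) \left(- \frac{1}{23845}\right) = \frac{36596}{23845}$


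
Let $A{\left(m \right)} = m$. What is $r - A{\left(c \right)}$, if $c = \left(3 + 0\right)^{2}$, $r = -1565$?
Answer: $-1574$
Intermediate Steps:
$c = 9$ ($c = 3^{2} = 9$)
$r - A{\left(c \right)} = -1565 - 9 = -1574$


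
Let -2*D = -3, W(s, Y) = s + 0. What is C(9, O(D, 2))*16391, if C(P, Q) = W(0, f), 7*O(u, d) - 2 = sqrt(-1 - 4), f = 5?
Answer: 0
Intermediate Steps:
W(s, Y) = s
D = 3/2 (D = -1/2*(-3) = 3/2 ≈ 1.5000)
O(u, d) = 2/7 + I*sqrt(5)/7 (O(u, d) = 2/7 + sqrt(-1 - 4)/7 = 2/7 + sqrt(-5)/7 = 2/7 + (I*sqrt(5))/7 = 2/7 + I*sqrt(5)/7)
C(P, Q) = 0
C(9, O(D, 2))*16391 = 0*16391 = 0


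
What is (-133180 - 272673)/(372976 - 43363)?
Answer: -405853/329613 ≈ -1.2313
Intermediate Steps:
(-133180 - 272673)/(372976 - 43363) = -405853/329613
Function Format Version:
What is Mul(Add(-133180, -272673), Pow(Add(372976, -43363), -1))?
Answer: Rational(-405853, 329613) ≈ -1.2313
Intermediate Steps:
Mul(Add(-133180, -272673), Pow(Add(372976, -43363), -1)) = Mul(-405853, Pow(329613, -1)) = Mul(-405853, Rational(1, 329613)) = Rational(-405853, 329613)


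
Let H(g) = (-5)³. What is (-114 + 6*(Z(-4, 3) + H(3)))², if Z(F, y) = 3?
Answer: 715716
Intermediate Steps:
H(g) = -125
(-114 + 6*(Z(-4, 3) + H(3)))² = (-114 + 6*(3 - 125))² = (-114 + 6*(-122))² = (-114 - 732)² = (-846)² = 715716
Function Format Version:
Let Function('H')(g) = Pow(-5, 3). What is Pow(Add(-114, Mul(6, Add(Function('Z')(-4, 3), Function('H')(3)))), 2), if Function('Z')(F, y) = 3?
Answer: 715716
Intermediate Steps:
Function('H')(g) = -125
Pow(Add(-114, Mul(6, Add(Function('Z')(-4, 3), Function('H')(3)))), 2) = Pow(Add(-114, Mul(6, Add(3, -125))), 2) = Pow(Add(-114, Mul(6, -122)), 2) = Pow(Add(-114, -732), 2) = Pow(-846, 2) = 715716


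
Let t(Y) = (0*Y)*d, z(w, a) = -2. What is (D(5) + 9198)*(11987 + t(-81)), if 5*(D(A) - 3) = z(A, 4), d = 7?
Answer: 551437961/5 ≈ 1.1029e+8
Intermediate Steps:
D(A) = 13/5 (D(A) = 3 + (1/5)*(-2) = 3 - 2/5 = 13/5)
t(Y) = 0 (t(Y) = (0*Y)*7 = 0*7 = 0)
(D(5) + 9198)*(11987 + t(-81)) = (13/5 + 9198)*(11987 + 0) = (46003/5)*11987 = 551437961/5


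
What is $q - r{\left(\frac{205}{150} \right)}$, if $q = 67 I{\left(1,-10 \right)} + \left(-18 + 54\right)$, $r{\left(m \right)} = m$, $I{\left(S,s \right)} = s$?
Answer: $- \frac{19061}{30} \approx -635.37$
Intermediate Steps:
$q = -634$ ($q = 67 \left(-10\right) + \left(-18 + 54\right) = -670 + 36 = -634$)
$q - r{\left(\frac{205}{150} \right)} = -634 - \frac{205}{150} = -634 - 205 \cdot \frac{1}{150} = -634 - \frac{41}{30} = - \frac{19061}{30}$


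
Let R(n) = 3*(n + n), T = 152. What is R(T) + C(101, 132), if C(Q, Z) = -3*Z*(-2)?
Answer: 1704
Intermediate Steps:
C(Q, Z) = 6*Z
R(n) = 6*n (R(n) = 3*(2*n) = 6*n)
R(T) + C(101, 132) = 6*152 + 6*132 = 912 + 792 = 1704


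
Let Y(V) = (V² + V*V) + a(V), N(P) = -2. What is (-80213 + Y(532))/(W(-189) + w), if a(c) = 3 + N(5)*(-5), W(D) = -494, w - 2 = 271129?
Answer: 485848/270637 ≈ 1.7952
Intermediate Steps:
w = 271131 (w = 2 + 271129 = 271131)
a(c) = 13 (a(c) = 3 - 2*(-5) = 3 + 10 = 13)
Y(V) = 13 + 2*V² (Y(V) = (V² + V*V) + 13 = (V² + V²) + 13 = 2*V² + 13 = 13 + 2*V²)
(-80213 + Y(532))/(W(-189) + w) = (-80213 + (13 + 2*532²))/(-494 + 271131) = (-80213 + (13 + 2*283024))/270637 = (-80213 + (13 + 566048))*(1/270637) = (-80213 + 566061)*(1/270637) = 485848*(1/270637) = 485848/270637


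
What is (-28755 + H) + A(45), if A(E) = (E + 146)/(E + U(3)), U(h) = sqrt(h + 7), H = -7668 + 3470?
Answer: -13278340/403 - 191*sqrt(10)/2015 ≈ -32949.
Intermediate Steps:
H = -4198
U(h) = sqrt(7 + h)
A(E) = (146 + E)/(E + sqrt(10)) (A(E) = (E + 146)/(E + sqrt(7 + 3)) = (146 + E)/(E + sqrt(10)))
(-28755 + H) + A(45) = (-28755 - 4198) + (146 + 45)/(45 + sqrt(10)) = -32953 + 191/(45 + sqrt(10))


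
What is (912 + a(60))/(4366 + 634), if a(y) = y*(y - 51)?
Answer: 363/1250 ≈ 0.29040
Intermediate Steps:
a(y) = y*(-51 + y)
(912 + a(60))/(4366 + 634) = (912 + 60*(-51 + 60))/(4366 + 634) = (912 + 60*9)/5000 = (912 + 540)*(1/5000) = 1452*(1/5000) = 363/1250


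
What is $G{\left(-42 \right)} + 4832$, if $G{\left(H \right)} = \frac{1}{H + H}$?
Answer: $\frac{405887}{84} \approx 4832.0$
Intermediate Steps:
$G{\left(H \right)} = \frac{1}{2 H}$
$G{\left(-42 \right)} + 4832 = \frac{1}{2 \left(-42\right)} + 4832 = \frac{1}{2} \left(- \frac{1}{42}\right) + 4832 = - \frac{1}{84} + 4832 = \frac{405887}{84}$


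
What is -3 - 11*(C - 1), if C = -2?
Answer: 30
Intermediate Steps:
-3 - 11*(C - 1) = -3 - 11*(-2 - 1) = -3 - 11*(-3) = -3 + 33 = 30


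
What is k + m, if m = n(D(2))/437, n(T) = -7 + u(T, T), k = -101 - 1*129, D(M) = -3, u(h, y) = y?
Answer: -100520/437 ≈ -230.02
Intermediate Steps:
k = -230 (k = -101 - 129 = -230)
n(T) = -7 + T
m = -10/437 (m = (-7 - 3)/437 = -10*1/437 = -10/437 ≈ -0.022883)
k + m = -230 - 10/437 = -100520/437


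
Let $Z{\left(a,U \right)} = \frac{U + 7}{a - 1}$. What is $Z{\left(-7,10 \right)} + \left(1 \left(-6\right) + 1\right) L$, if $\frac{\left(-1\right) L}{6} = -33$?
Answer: $- \frac{7937}{8} \approx -992.13$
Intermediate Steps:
$Z{\left(a,U \right)} = \frac{7 + U}{-1 + a}$
$L = 198$ ($L = \left(-6\right) \left(-33\right) = 198$)
$Z{\left(-7,10 \right)} + \left(1 \left(-6\right) + 1\right) L = \frac{7 + 10}{-1 - 7} + \left(1 \left(-6\right) + 1\right) 198 = \frac{1}{-8} \cdot 17 + \left(-6 + 1\right) 198 = \left(- \frac{1}{8}\right) 17 - 990 = - \frac{17}{8} - 990 = - \frac{7937}{8}$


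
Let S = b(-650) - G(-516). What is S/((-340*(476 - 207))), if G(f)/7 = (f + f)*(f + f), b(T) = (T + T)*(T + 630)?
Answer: 1857292/22865 ≈ 81.229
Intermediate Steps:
b(T) = 2*T*(630 + T) (b(T) = (2*T)*(630 + T) = 2*T*(630 + T))
G(f) = 28*f² (G(f) = 7*((f + f)*(f + f)) = 7*((2*f)*(2*f)) = 7*(4*f²) = 28*f²)
S = -7429168 (S = 2*(-650)*(630 - 650) - 28*(-516)² = 2*(-650)*(-20) - 28*266256 = 26000 - 1*7455168 = 26000 - 7455168 = -7429168)
S/((-340*(476 - 207))) = -7429168*(-1/(340*(476 - 207))) = -7429168/((-340*269)) = -7429168/(-91460) = -7429168*(-1/91460) = 1857292/22865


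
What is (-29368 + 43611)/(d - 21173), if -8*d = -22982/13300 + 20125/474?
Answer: -89790720600/133510922729 ≈ -0.67253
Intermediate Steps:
d = -32096129/6304200 (d = -(-22982/13300 + 20125/474)/8 = -(-22982*1/13300 + 20125*(1/474))/8 = -(-11491/6650 + 20125/474)/8 = -⅛*32096129/788025 = -32096129/6304200 ≈ -5.0912)
(-29368 + 43611)/(d - 21173) = (-29368 + 43611)/(-32096129/6304200 - 21173) = 14243/(-133510922729/6304200) = 14243*(-6304200/133510922729) = -89790720600/133510922729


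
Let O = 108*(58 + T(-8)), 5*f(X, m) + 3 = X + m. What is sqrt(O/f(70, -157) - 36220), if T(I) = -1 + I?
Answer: I*sqrt(36514) ≈ 191.09*I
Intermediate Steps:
f(X, m) = -3/5 + X/5 + m/5 (f(X, m) = -3/5 + (X + m)/5 = -3/5 + (X/5 + m/5) = -3/5 + X/5 + m/5)
O = 5292 (O = 108*(58 + (-1 - 8)) = 108*(58 - 9) = 108*49 = 5292)
sqrt(O/f(70, -157) - 36220) = sqrt(5292/(-3/5 + (1/5)*70 + (1/5)*(-157)) - 36220) = sqrt(5292/(-3/5 + 14 - 157/5) - 36220) = sqrt(5292/(-18) - 36220) = sqrt(5292*(-1/18) - 36220) = sqrt(-294 - 36220) = sqrt(-36514) = I*sqrt(36514)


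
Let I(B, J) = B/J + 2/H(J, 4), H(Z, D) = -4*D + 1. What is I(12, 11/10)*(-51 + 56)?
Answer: 1778/33 ≈ 53.879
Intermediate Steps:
H(Z, D) = 1 - 4*D
I(B, J) = -2/15 + B/J (I(B, J) = B/J + 2/(1 - 4*4) = B/J + 2/(1 - 16) = B/J + 2/(-15) = B/J + 2*(-1/15) = B/J - 2/15 = -2/15 + B/J)
I(12, 11/10)*(-51 + 56) = (-2/15 + 12/((11/10)))*(-51 + 56) = (-2/15 + 12/((11*(⅒))))*5 = (-2/15 + 12/(11/10))*5 = (-2/15 + 12*(10/11))*5 = (-2/15 + 120/11)*5 = (1778/165)*5 = 1778/33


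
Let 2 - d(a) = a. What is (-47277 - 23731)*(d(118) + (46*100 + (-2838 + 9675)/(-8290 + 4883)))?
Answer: -1084302882208/3407 ≈ -3.1826e+8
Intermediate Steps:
d(a) = 2 - a
(-47277 - 23731)*(d(118) + (46*100 + (-2838 + 9675)/(-8290 + 4883))) = (-47277 - 23731)*((2 - 1*118) + (46*100 + (-2838 + 9675)/(-8290 + 4883))) = -71008*((2 - 118) + (4600 + 6837/(-3407))) = -71008*(-116 + (4600 + 6837*(-1/3407))) = -71008*(-116 + (4600 - 6837/3407)) = -71008*(-116 + 15665363/3407) = -71008*15270151/3407 = -1084302882208/3407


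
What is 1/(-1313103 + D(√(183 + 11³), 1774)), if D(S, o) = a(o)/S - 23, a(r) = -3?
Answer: -1988072764/2610590036300255 + 3*√1514/2610590036300255 ≈ -7.6154e-7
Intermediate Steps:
D(S, o) = -23 - 3/S (D(S, o) = -3/S - 23 = -23 - 3/S)
1/(-1313103 + D(√(183 + 11³), 1774)) = 1/(-1313103 + (-23 - 3/√(183 + 11³))) = 1/(-1313103 + (-23 - 3/√(183 + 1331))) = 1/(-1313103 + (-23 - 3*√1514/1514)) = 1/(-1313126 - 3*√1514/1514)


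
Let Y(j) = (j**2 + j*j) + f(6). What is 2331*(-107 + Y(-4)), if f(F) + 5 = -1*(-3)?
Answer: -179487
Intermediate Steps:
f(F) = -2 (f(F) = -5 - 1*(-3) = -5 + 3 = -2)
Y(j) = -2 + 2*j**2 (Y(j) = (j**2 + j*j) - 2 = (j**2 + j**2) - 2 = 2*j**2 - 2 = -2 + 2*j**2)
2331*(-107 + Y(-4)) = 2331*(-107 + (-2 + 2*(-4)**2)) = 2331*(-107 + (-2 + 2*16)) = 2331*(-107 + (-2 + 32)) = 2331*(-107 + 30) = 2331*(-77) = -179487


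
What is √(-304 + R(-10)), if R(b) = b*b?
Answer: 2*I*√51 ≈ 14.283*I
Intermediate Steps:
R(b) = b²
√(-304 + R(-10)) = √(-304 + (-10)²) = √(-304 + 100) = √(-204) = 2*I*√51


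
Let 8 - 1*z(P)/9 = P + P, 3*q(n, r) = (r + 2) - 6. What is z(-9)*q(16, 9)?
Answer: 390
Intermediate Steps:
q(n, r) = -4/3 + r/3 (q(n, r) = ((r + 2) - 6)/3 = ((2 + r) - 6)/3 = (-4 + r)/3 = -4/3 + r/3)
z(P) = 72 - 18*P (z(P) = 72 - 9*(P + P) = 72 - 18*P)
z(-9)*q(16, 9) = (72 - 18*(-9))*(-4/3 + (1/3)*9) = (72 + 162)*(-4/3 + 3) = 234*(5/3) = 390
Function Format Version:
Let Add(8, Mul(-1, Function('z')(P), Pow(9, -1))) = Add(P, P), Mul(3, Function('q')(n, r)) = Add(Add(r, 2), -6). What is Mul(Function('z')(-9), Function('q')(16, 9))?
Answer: 390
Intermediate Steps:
Function('q')(n, r) = Add(Rational(-4, 3), Mul(Rational(1, 3), r)) (Function('q')(n, r) = Mul(Rational(1, 3), Add(Add(r, 2), -6)) = Mul(Rational(1, 3), Add(Add(2, r), -6)) = Mul(Rational(1, 3), Add(-4, r)) = Add(Rational(-4, 3), Mul(Rational(1, 3), r)))
Function('z')(P) = Add(72, Mul(-18, P)) (Function('z')(P) = Add(72, Mul(-9, Add(P, P))) = Add(72, Mul(-9, Mul(2, P))) = Add(72, Mul(-18, P)))
Mul(Function('z')(-9), Function('q')(16, 9)) = Mul(Add(72, Mul(-18, -9)), Add(Rational(-4, 3), Mul(Rational(1, 3), 9))) = Mul(Add(72, 162), Add(Rational(-4, 3), 3)) = Mul(234, Rational(5, 3)) = 390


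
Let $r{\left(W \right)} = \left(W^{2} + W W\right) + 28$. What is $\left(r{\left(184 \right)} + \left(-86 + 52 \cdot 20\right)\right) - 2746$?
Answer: $65948$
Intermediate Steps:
$r{\left(W \right)} = 28 + 2 W^{2}$ ($r{\left(W \right)} = \left(W^{2} + W^{2}\right) + 28 = 2 W^{2} + 28 = 28 + 2 W^{2}$)
$\left(r{\left(184 \right)} + \left(-86 + 52 \cdot 20\right)\right) - 2746 = \left(\left(28 + 2 \cdot 184^{2}\right) + \left(-86 + 52 \cdot 20\right)\right) - 2746 = \left(\left(28 + 2 \cdot 33856\right) + \left(-86 + 1040\right)\right) - 2746 = \left(\left(28 + 67712\right) + 954\right) - 2746 = \left(67740 + 954\right) - 2746 = 68694 - 2746 = 65948$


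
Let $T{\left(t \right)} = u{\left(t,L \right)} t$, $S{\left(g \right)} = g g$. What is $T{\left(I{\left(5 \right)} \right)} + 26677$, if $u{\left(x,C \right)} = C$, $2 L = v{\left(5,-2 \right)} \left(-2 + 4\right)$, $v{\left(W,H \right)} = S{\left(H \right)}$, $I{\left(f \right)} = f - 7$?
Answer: $26669$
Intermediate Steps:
$S{\left(g \right)} = g^{2}$
$I{\left(f \right)} = -7 + f$
$v{\left(W,H \right)} = H^{2}$
$L = 4$ ($L = \frac{\left(-2\right)^{2} \left(-2 + 4\right)}{2} = \frac{4 \cdot 2}{2} = \frac{1}{2} \cdot 8 = 4$)
$T{\left(t \right)} = 4 t$
$T{\left(I{\left(5 \right)} \right)} + 26677 = 4 \left(-7 + 5\right) + 26677 = 4 \left(-2\right) + 26677 = -8 + 26677 = 26669$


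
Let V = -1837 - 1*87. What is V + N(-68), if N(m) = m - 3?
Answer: -1995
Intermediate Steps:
V = -1924 (V = -1837 - 87 = -1924)
N(m) = -3 + m
V + N(-68) = -1924 + (-3 - 68) = -1924 - 71 = -1995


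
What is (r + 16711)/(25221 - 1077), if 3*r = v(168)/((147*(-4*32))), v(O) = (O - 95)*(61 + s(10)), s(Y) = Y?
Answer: 943297345/1362880512 ≈ 0.69213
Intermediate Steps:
v(O) = -6745 + 71*O (v(O) = (O - 95)*(61 + 10) = (-95 + O)*71 = -6745 + 71*O)
r = -5183/56448 (r = ((-6745 + 71*168)/((147*(-4*32))))/3 = ((-6745 + 11928)/((147*(-128))))/3 = (5183/(-18816))/3 = (5183*(-1/18816))/3 = (⅓)*(-5183/18816) = -5183/56448 ≈ -0.091819)
(r + 16711)/(25221 - 1077) = (-5183/56448 + 16711)/(25221 - 1077) = (943297345/56448)/24144 = (943297345/56448)*(1/24144) = 943297345/1362880512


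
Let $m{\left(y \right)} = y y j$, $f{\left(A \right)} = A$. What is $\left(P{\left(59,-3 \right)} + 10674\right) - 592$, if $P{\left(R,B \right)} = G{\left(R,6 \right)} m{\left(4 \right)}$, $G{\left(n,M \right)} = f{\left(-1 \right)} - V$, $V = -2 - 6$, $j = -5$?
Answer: $9522$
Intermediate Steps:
$V = -8$ ($V = -2 - 6 = -8$)
$m{\left(y \right)} = - 5 y^{2}$ ($m{\left(y \right)} = y y \left(-5\right) = y^{2} \left(-5\right) = - 5 y^{2}$)
$G{\left(n,M \right)} = 7$ ($G{\left(n,M \right)} = -1 - -8 = -1 + 8 = 7$)
$P{\left(R,B \right)} = -560$ ($P{\left(R,B \right)} = 7 \left(- 5 \cdot 4^{2}\right) = 7 \left(\left(-5\right) 16\right) = 7 \left(-80\right) = -560$)
$\left(P{\left(59,-3 \right)} + 10674\right) - 592 = \left(-560 + 10674\right) - 592 = 10114 - 592 = 9522$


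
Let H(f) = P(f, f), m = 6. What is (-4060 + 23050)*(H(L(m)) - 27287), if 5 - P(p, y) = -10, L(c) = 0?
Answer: -517895280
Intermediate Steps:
P(p, y) = 15 (P(p, y) = 5 - 1*(-10) = 5 + 10 = 15)
H(f) = 15
(-4060 + 23050)*(H(L(m)) - 27287) = (-4060 + 23050)*(15 - 27287) = 18990*(-27272) = -517895280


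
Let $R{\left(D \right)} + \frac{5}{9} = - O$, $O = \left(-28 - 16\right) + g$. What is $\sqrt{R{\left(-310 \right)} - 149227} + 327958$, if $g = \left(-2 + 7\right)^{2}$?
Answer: $327958 + \frac{i \sqrt{1342877}}{3} \approx 3.2796 \cdot 10^{5} + 386.28 i$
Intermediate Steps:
$g = 25$ ($g = 5^{2} = 25$)
$O = -19$ ($O = \left(-28 - 16\right) + 25 = -44 + 25 = -19$)
$R{\left(D \right)} = \frac{166}{9}$ ($R{\left(D \right)} = - \frac{5}{9} - -19 = - \frac{5}{9} + 19 = \frac{166}{9}$)
$\sqrt{R{\left(-310 \right)} - 149227} + 327958 = \sqrt{\frac{166}{9} - 149227} + 327958 = \sqrt{- \frac{1342877}{9}} + 327958 = \frac{i \sqrt{1342877}}{3} + 327958 = 327958 + \frac{i \sqrt{1342877}}{3}$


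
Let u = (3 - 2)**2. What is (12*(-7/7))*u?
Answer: -12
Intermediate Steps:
u = 1 (u = 1**2 = 1)
(12*(-7/7))*u = (12*(-7/7))*1 = (12*(-7*1/7))*1 = (12*(-1))*1 = -12*1 = -12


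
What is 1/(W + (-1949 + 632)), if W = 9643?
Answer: 1/8326 ≈ 0.00012011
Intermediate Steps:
1/(W + (-1949 + 632)) = 1/(9643 + (-1949 + 632)) = 1/(9643 - 1317) = 1/8326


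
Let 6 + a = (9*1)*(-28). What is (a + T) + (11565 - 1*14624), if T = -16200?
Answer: -19517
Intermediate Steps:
a = -258 (a = -6 + (9*1)*(-28) = -6 + 9*(-28) = -6 - 252 = -258)
(a + T) + (11565 - 1*14624) = (-258 - 16200) + (11565 - 1*14624) = -16458 + (11565 - 14624) = -16458 - 3059 = -19517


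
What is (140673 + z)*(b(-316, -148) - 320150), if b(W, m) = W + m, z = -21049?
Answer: -38353129136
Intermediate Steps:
(140673 + z)*(b(-316, -148) - 320150) = (140673 - 21049)*((-316 - 148) - 320150) = 119624*(-464 - 320150) = 119624*(-320614) = -38353129136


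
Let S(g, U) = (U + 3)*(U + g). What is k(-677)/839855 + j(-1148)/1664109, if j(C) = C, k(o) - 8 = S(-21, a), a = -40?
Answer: 561010669/279522052839 ≈ 0.0020070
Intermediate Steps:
S(g, U) = (3 + U)*(U + g)
k(o) = 2265 (k(o) = 8 + ((-40)**2 + 3*(-40) + 3*(-21) - 40*(-21)) = 8 + (1600 - 120 - 63 + 840) = 8 + 2257 = 2265)
k(-677)/839855 + j(-1148)/1664109 = 2265/839855 - 1148/1664109 = 2265*(1/839855) - 1148*1/1664109 = 453/167971 - 1148/1664109 = 561010669/279522052839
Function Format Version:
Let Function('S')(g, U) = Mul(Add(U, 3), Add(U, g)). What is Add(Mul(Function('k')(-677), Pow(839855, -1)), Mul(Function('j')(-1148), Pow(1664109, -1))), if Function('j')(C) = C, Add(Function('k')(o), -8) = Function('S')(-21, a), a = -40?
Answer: Rational(561010669, 279522052839) ≈ 0.0020070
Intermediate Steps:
Function('S')(g, U) = Mul(Add(3, U), Add(U, g))
Function('k')(o) = 2265 (Function('k')(o) = Add(8, Add(Pow(-40, 2), Mul(3, -40), Mul(3, -21), Mul(-40, -21))) = Add(8, Add(1600, -120, -63, 840)) = Add(8, 2257) = 2265)
Add(Mul(Function('k')(-677), Pow(839855, -1)), Mul(Function('j')(-1148), Pow(1664109, -1))) = Add(Mul(2265, Pow(839855, -1)), Mul(-1148, Pow(1664109, -1))) = Add(Mul(2265, Rational(1, 839855)), Mul(-1148, Rational(1, 1664109))) = Add(Rational(453, 167971), Rational(-1148, 1664109)) = Rational(561010669, 279522052839)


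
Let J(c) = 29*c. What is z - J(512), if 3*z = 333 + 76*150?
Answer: -10937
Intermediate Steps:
z = 3911 (z = (333 + 76*150)/3 = (333 + 11400)/3 = (⅓)*11733 = 3911)
z - J(512) = 3911 - 29*512 = 3911 - 1*14848 = 3911 - 14848 = -10937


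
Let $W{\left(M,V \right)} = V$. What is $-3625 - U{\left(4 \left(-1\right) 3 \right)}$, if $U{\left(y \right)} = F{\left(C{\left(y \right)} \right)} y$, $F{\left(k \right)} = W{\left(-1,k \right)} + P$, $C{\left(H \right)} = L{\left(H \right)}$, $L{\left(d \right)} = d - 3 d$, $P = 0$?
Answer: $-3337$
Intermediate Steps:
$L{\left(d \right)} = - 2 d$
$C{\left(H \right)} = - 2 H$
$F{\left(k \right)} = k$ ($F{\left(k \right)} = k + 0 = k$)
$U{\left(y \right)} = - 2 y^{2}$ ($U{\left(y \right)} = - 2 y y = - 2 y^{2}$)
$-3625 - U{\left(4 \left(-1\right) 3 \right)} = -3625 - - 2 \left(4 \left(-1\right) 3\right)^{2} = -3625 - - 2 \left(\left(-4\right) 3\right)^{2} = -3625 - - 2 \left(-12\right)^{2} = -3625 - \left(-2\right) 144 = -3625 - -288 = -3625 + 288 = -3337$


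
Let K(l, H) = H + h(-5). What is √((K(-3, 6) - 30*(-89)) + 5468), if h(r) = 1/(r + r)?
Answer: √814390/10 ≈ 90.244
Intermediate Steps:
h(r) = 1/(2*r)
K(l, H) = -⅒ + H (K(l, H) = H + (½)/(-5) = H + (½)*(-⅕) = H - ⅒ = -⅒ + H)
√((K(-3, 6) - 30*(-89)) + 5468) = √(((-⅒ + 6) - 30*(-89)) + 5468) = √((59/10 + 2670) + 5468) = √(26759/10 + 5468) = √(81439/10) = √814390/10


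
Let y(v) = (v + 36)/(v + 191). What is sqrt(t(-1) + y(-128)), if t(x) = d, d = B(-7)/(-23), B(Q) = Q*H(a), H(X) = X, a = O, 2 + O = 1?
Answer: I*sqrt(411677)/483 ≈ 1.3284*I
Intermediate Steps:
O = -1 (O = -2 + 1 = -1)
a = -1
B(Q) = -Q (B(Q) = Q*(-1) = -Q)
y(v) = (36 + v)/(191 + v)
d = -7/23 (d = -1*(-7)/(-23) = 7*(-1/23) = -7/23 ≈ -0.30435)
t(x) = -7/23
sqrt(t(-1) + y(-128)) = sqrt(-7/23 + (36 - 128)/(191 - 128)) = sqrt(-7/23 - 92/63) = sqrt(-2557/1449) = I*sqrt(411677)/483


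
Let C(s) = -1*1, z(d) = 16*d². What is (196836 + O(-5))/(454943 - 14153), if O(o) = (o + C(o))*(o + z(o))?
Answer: 32411/73465 ≈ 0.44118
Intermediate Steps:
C(s) = -1
O(o) = (-1 + o)*(o + 16*o²) (O(o) = (o - 1)*(o + 16*o²) = (-1 + o)*(o + 16*o²))
(196836 + O(-5))/(454943 - 14153) = (196836 - 5*(-1 - 15*(-5) + 16*(-5)²))/(454943 - 14153) = (196836 - 5*(-1 + 75 + 16*25))/440790 = (196836 - 5*(-1 + 75 + 400))*(1/440790) = (196836 - 5*474)*(1/440790) = (196836 - 2370)*(1/440790) = 194466*(1/440790) = 32411/73465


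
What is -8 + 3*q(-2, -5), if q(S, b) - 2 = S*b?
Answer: 28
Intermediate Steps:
q(S, b) = 2 + S*b
-8 + 3*q(-2, -5) = -8 + 3*(2 - 2*(-5)) = -8 + 3*(2 + 10) = -8 + 3*12 = -8 + 36 = 28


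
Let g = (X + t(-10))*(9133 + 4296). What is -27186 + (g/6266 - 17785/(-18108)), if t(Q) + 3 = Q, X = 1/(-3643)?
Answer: -432634547936309/15898154004 ≈ -27213.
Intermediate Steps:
X = -1/3643 ≈ -0.00027450
t(Q) = -3 + Q
g = -635997440/3643 (g = (-1/3643 + (-3 - 10))*(9133 + 4296) = (-1/3643 - 13)*13429 = -47360/3643*13429 = -635997440/3643 ≈ -1.7458e+5)
-27186 + (g/6266 - 17785/(-18108)) = -27186 + (-635997440/3643/6266 - 17785/(-18108)) = -27186 + (-635997440/3643*1/6266 - 17785*(-1/18108)) = -27186 + (-24461440/877963 + 17785/18108) = -27186 - 427333183565/15898154004 = -432634547936309/15898154004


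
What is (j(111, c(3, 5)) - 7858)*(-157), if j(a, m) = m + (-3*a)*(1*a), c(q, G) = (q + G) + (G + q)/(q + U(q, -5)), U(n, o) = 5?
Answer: 7035484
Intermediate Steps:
c(q, G) = G + q + (G + q)/(5 + q) (c(q, G) = (q + G) + (G + q)/(q + 5) = (G + q) + (G + q)/(5 + q) = G + q + (G + q)/(5 + q))
j(a, m) = m - 3*a² (j(a, m) = m + (-3*a)*a = m - 3*a²)
(j(111, c(3, 5)) - 7858)*(-157) = (((3² + 6*5 + 6*3 + 5*3)/(5 + 3) - 3*111²) - 7858)*(-157) = (((9 + 30 + 18 + 15)/8 - 3*12321) - 7858)*(-157) = (((⅛)*72 - 36963) - 7858)*(-157) = ((9 - 36963) - 7858)*(-157) = (-36954 - 7858)*(-157) = -44812*(-157) = 7035484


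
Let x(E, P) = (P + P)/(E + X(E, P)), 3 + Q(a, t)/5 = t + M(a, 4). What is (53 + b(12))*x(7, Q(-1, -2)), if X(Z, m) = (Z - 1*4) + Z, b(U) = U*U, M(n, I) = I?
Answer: -1970/17 ≈ -115.88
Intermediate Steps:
b(U) = U**2
X(Z, m) = -4 + 2*Z (X(Z, m) = (Z - 4) + Z = (-4 + Z) + Z = -4 + 2*Z)
Q(a, t) = 5 + 5*t (Q(a, t) = -15 + 5*(t + 4) = -15 + 5*(4 + t) = -15 + (20 + 5*t) = 5 + 5*t)
x(E, P) = 2*P/(-4 + 3*E) (x(E, P) = (P + P)/(E + (-4 + 2*E)) = (2*P)/(-4 + 3*E) = 2*P/(-4 + 3*E))
(53 + b(12))*x(7, Q(-1, -2)) = (53 + 12**2)*(2*(5 + 5*(-2))/(-4 + 3*7)) = (53 + 144)*(2*(5 - 10)/(-4 + 21)) = 197*(2*(-5)/17) = 197*(2*(-5)*(1/17)) = 197*(-10/17) = -1970/17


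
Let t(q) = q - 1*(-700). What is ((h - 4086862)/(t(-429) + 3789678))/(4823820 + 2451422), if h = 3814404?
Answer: -136229/13786398071329 ≈ -9.8814e-9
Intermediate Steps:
t(q) = 700 + q (t(q) = q + 700 = 700 + q)
((h - 4086862)/(t(-429) + 3789678))/(4823820 + 2451422) = ((3814404 - 4086862)/((700 - 429) + 3789678))/(4823820 + 2451422) = -272458/(271 + 3789678)/7275242 = -272458/3789949*(1/7275242) = -272458*1/3789949*(1/7275242) = -272458/3789949*1/7275242 = -136229/13786398071329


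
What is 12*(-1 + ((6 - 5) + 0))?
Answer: 0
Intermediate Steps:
12*(-1 + ((6 - 5) + 0)) = 12*(-1 + (1 + 0)) = 12*(-1 + 1) = 12*0 = 0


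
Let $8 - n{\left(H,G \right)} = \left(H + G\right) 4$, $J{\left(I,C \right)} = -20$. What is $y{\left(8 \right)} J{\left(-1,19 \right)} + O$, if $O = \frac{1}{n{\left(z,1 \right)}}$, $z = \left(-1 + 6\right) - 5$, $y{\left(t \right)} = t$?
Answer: $- \frac{639}{4} \approx -159.75$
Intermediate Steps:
$z = 0$ ($z = 5 - 5 = 0$)
$n{\left(H,G \right)} = 8 - 4 G - 4 H$ ($n{\left(H,G \right)} = 8 - \left(H + G\right) 4 = 8 - \left(G + H\right) 4 = 8 - \left(4 G + 4 H\right) = 8 - 4 G - 4 H$)
$O = \frac{1}{4}$ ($O = \frac{1}{8 - 4 - 0} = \frac{1}{8 - 4 + 0} = \frac{1}{4} \approx 0.25$)
$y{\left(8 \right)} J{\left(-1,19 \right)} + O = 8 \left(-20\right) + \frac{1}{4} = -160 + \frac{1}{4} = - \frac{639}{4}$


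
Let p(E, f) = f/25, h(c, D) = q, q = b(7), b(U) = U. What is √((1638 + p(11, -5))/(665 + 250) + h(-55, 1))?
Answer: √7359162/915 ≈ 2.9648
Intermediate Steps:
q = 7
h(c, D) = 7
p(E, f) = f/25 (p(E, f) = f*(1/25) = f/25)
√((1638 + p(11, -5))/(665 + 250) + h(-55, 1)) = √((1638 + (1/25)*(-5))/(665 + 250) + 7) = √((1638 - ⅕)/915 + 7) = √((8189/5)*(1/915) + 7) = √(8189/4575 + 7) = √(40214/4575) = √7359162/915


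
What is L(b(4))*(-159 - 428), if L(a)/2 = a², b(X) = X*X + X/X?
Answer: -339286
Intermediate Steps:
b(X) = 1 + X² (b(X) = X² + 1 = 1 + X²)
L(a) = 2*a²
L(b(4))*(-159 - 428) = (2*(1 + 4²)²)*(-159 - 428) = (2*(1 + 16)²)*(-587) = (2*17²)*(-587) = (2*289)*(-587) = 578*(-587) = -339286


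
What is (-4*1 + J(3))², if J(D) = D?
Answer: 1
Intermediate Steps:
(-4*1 + J(3))² = (-4*1 + 3)² = (-4 + 3)² = (-1)² = 1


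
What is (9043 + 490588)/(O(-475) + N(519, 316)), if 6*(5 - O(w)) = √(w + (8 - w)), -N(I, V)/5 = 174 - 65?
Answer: -1214103330/1312199 + 1498893*√2/2624398 ≈ -924.44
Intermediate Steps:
N(I, V) = -545 (N(I, V) = -5*(174 - 65) = -5*109 = -545)
O(w) = 5 - √2/3 (O(w) = 5 - √(w + (8 - w))/6 = 5 - √2/3)
(9043 + 490588)/(O(-475) + N(519, 316)) = (9043 + 490588)/((5 - √2/3) - 545) = 499631/(-540 - √2/3)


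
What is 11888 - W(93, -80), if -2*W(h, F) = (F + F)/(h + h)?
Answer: 1105544/93 ≈ 11888.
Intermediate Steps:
W(h, F) = -F/(2*h) (W(h, F) = -(F + F)/(2*(h + h)) = -2*F/(2*(2*h)) = -2*F*1/(2*h)/2 = -F/(2*h))
11888 - W(93, -80) = 11888 - (-1)*(-80)/(2*93) = 11888 - 1*40/93 = 11888 - 40/93 = 1105544/93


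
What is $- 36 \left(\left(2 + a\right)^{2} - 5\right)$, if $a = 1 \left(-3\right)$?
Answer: $144$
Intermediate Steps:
$a = -3$
$- 36 \left(\left(2 + a\right)^{2} - 5\right) = - 36 \left(\left(2 - 3\right)^{2} - 5\right) = - 36 \left(\left(-1\right)^{2} - 5\right) = - 36 \left(1 - 5\right) = \left(-36\right) \left(-4\right) = 144$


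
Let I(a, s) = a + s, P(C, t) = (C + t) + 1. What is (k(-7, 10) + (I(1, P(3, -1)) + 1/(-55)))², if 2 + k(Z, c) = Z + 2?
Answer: 27556/3025 ≈ 9.1094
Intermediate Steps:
P(C, t) = 1 + C + t
k(Z, c) = Z (k(Z, c) = -2 + (Z + 2) = -2 + (2 + Z) = Z)
(k(-7, 10) + (I(1, P(3, -1)) + 1/(-55)))² = (-7 + ((1 + (1 + 3 - 1)) + 1/(-55)))² = (-7 + ((1 + 3) - 1/55))² = (-7 + (4 - 1/55))² = (-7 + 219/55)² = (-166/55)² = 27556/3025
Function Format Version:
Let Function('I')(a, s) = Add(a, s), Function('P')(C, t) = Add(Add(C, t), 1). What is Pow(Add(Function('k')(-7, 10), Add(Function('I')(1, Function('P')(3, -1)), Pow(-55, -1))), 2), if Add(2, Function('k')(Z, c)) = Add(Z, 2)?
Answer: Rational(27556, 3025) ≈ 9.1094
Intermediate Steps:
Function('P')(C, t) = Add(1, C, t)
Function('k')(Z, c) = Z (Function('k')(Z, c) = Add(-2, Add(Z, 2)) = Add(-2, Add(2, Z)) = Z)
Pow(Add(Function('k')(-7, 10), Add(Function('I')(1, Function('P')(3, -1)), Pow(-55, -1))), 2) = Pow(Add(-7, Add(Add(1, Add(1, 3, -1)), Pow(-55, -1))), 2) = Pow(Add(-7, Add(Add(1, 3), Rational(-1, 55))), 2) = Pow(Add(-7, Add(4, Rational(-1, 55))), 2) = Pow(Add(-7, Rational(219, 55)), 2) = Pow(Rational(-166, 55), 2) = Rational(27556, 3025)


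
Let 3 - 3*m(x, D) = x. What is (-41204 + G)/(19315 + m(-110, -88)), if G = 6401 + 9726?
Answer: -5787/4466 ≈ -1.2958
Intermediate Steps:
m(x, D) = 1 - x/3
G = 16127
(-41204 + G)/(19315 + m(-110, -88)) = (-41204 + 16127)/(19315 + (1 - ⅓*(-110))) = -25077/(19315 + (1 + 110/3)) = -25077/(19315 + 113/3) = -25077/58058/3 = -25077*3/58058 = -5787/4466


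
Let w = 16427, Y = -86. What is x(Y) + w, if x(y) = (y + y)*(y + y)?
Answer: 46011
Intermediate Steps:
x(y) = 4*y² (x(y) = (2*y)*(2*y) = 4*y²)
x(Y) + w = 4*(-86)² + 16427 = 4*7396 + 16427 = 29584 + 16427 = 46011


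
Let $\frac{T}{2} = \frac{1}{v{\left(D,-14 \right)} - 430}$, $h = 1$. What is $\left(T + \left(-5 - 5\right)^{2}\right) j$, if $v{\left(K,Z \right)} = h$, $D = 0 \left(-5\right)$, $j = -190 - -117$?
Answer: $- \frac{3131554}{429} \approx -7299.7$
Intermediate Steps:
$j = -73$ ($j = -190 + 117 = -73$)
$D = 0$
$v{\left(K,Z \right)} = 1$
$T = - \frac{2}{429}$ ($T = \frac{2}{1 - 430} = \frac{2}{-429} = 2 \left(- \frac{1}{429}\right) = - \frac{2}{429} \approx -0.004662$)
$\left(T + \left(-5 - 5\right)^{2}\right) j = \left(- \frac{2}{429} + \left(-5 - 5\right)^{2}\right) \left(-73\right) = \left(- \frac{2}{429} + \left(-10\right)^{2}\right) \left(-73\right) = \left(- \frac{2}{429} + 100\right) \left(-73\right) = \frac{42898}{429} \left(-73\right) = - \frac{3131554}{429}$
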